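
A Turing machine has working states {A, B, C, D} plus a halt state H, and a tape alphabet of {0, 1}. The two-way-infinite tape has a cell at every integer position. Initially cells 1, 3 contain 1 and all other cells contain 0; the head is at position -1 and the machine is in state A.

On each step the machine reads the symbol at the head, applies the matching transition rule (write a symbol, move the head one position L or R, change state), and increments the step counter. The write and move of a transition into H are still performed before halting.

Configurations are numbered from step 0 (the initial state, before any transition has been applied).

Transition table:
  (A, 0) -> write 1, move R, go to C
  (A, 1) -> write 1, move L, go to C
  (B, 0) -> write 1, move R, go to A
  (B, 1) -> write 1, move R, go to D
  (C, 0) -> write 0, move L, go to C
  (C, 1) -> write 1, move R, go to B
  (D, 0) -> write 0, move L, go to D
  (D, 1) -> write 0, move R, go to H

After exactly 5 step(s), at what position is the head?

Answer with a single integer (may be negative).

Answer: 0

Derivation:
Step 1: in state A at pos -1, read 0 -> (A,0)->write 1,move R,goto C. Now: state=C, head=0, tape[-2..4]=0101010 (head:   ^)
Step 2: in state C at pos 0, read 0 -> (C,0)->write 0,move L,goto C. Now: state=C, head=-1, tape[-2..4]=0101010 (head:  ^)
Step 3: in state C at pos -1, read 1 -> (C,1)->write 1,move R,goto B. Now: state=B, head=0, tape[-2..4]=0101010 (head:   ^)
Step 4: in state B at pos 0, read 0 -> (B,0)->write 1,move R,goto A. Now: state=A, head=1, tape[-2..4]=0111010 (head:    ^)
Step 5: in state A at pos 1, read 1 -> (A,1)->write 1,move L,goto C. Now: state=C, head=0, tape[-2..4]=0111010 (head:   ^)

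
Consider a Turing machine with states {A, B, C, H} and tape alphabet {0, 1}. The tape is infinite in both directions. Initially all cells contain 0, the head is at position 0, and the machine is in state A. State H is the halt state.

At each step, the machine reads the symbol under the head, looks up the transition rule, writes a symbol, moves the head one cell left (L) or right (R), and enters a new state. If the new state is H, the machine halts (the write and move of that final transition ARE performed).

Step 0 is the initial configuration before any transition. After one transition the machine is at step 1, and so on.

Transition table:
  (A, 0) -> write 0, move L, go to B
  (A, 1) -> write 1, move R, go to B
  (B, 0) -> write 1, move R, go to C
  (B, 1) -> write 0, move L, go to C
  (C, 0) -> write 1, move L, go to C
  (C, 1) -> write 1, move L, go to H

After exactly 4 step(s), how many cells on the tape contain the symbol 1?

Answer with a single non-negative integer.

Answer: 2

Derivation:
Step 1: in state A at pos 0, read 0 -> (A,0)->write 0,move L,goto B. Now: state=B, head=-1, tape[-2..1]=0000 (head:  ^)
Step 2: in state B at pos -1, read 0 -> (B,0)->write 1,move R,goto C. Now: state=C, head=0, tape[-2..1]=0100 (head:   ^)
Step 3: in state C at pos 0, read 0 -> (C,0)->write 1,move L,goto C. Now: state=C, head=-1, tape[-2..1]=0110 (head:  ^)
Step 4: in state C at pos -1, read 1 -> (C,1)->write 1,move L,goto H. Now: state=H, head=-2, tape[-3..1]=00110 (head:  ^)
Cells containing 1 after step 4: {-1, 0} -> 2 cell(s)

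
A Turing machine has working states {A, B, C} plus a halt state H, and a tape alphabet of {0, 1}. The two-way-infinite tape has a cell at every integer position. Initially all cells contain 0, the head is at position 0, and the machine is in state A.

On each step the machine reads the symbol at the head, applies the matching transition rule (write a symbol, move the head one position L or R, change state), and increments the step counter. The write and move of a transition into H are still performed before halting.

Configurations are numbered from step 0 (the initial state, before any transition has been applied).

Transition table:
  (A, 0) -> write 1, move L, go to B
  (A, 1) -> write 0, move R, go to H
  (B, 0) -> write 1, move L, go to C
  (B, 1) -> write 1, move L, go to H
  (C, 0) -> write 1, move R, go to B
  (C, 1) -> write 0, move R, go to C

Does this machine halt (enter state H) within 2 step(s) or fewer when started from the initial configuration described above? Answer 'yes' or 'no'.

Step 1: in state A at pos 0, read 0 -> (A,0)->write 1,move L,goto B. Now: state=B, head=-1, tape[-2..1]=0010 (head:  ^)
Step 2: in state B at pos -1, read 0 -> (B,0)->write 1,move L,goto C. Now: state=C, head=-2, tape[-3..1]=00110 (head:  ^)
After 2 step(s): state = C (not H) -> not halted within 2 -> no

Answer: no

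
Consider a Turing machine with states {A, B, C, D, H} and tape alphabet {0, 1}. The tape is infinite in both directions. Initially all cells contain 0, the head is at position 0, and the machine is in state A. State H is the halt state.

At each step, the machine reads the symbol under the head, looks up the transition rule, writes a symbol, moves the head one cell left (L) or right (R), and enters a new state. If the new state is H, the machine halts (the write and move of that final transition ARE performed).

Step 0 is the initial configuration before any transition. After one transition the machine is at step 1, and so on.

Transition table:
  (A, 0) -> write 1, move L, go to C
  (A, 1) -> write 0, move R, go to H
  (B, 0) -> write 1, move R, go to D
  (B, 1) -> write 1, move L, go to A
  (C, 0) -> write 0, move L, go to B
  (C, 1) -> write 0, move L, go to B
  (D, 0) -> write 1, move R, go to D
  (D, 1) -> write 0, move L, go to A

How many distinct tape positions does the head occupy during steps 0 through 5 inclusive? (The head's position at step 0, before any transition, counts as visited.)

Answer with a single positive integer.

Answer: 3

Derivation:
Step 1: in state A at pos 0, read 0 -> (A,0)->write 1,move L,goto C. Now: state=C, head=-1, tape[-2..1]=0010 (head:  ^)
Step 2: in state C at pos -1, read 0 -> (C,0)->write 0,move L,goto B. Now: state=B, head=-2, tape[-3..1]=00010 (head:  ^)
Step 3: in state B at pos -2, read 0 -> (B,0)->write 1,move R,goto D. Now: state=D, head=-1, tape[-3..1]=01010 (head:   ^)
Step 4: in state D at pos -1, read 0 -> (D,0)->write 1,move R,goto D. Now: state=D, head=0, tape[-3..1]=01110 (head:    ^)
Step 5: in state D at pos 0, read 1 -> (D,1)->write 0,move L,goto A. Now: state=A, head=-1, tape[-3..1]=01100 (head:   ^)
Head positions at steps 0..5: starting at 0, distinct positions visited = {-2, -1, 0} -> 3 position(s)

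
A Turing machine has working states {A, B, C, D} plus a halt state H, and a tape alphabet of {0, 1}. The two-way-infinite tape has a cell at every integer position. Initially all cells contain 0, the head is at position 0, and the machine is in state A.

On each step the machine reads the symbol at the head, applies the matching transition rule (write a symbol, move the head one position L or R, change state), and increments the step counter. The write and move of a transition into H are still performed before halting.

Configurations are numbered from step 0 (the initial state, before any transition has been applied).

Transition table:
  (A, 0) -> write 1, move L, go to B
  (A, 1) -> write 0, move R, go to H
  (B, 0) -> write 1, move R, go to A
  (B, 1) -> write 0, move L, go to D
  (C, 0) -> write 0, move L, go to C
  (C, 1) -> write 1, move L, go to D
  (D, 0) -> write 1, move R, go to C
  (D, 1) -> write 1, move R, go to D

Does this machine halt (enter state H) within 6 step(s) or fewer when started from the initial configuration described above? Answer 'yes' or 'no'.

Answer: yes

Derivation:
Step 1: in state A at pos 0, read 0 -> (A,0)->write 1,move L,goto B. Now: state=B, head=-1, tape[-2..1]=0010 (head:  ^)
Step 2: in state B at pos -1, read 0 -> (B,0)->write 1,move R,goto A. Now: state=A, head=0, tape[-2..1]=0110 (head:   ^)
Step 3: in state A at pos 0, read 1 -> (A,1)->write 0,move R,goto H. Now: state=H, head=1, tape[-2..2]=01000 (head:    ^)
State H reached at step 3; 3 <= 6 -> yes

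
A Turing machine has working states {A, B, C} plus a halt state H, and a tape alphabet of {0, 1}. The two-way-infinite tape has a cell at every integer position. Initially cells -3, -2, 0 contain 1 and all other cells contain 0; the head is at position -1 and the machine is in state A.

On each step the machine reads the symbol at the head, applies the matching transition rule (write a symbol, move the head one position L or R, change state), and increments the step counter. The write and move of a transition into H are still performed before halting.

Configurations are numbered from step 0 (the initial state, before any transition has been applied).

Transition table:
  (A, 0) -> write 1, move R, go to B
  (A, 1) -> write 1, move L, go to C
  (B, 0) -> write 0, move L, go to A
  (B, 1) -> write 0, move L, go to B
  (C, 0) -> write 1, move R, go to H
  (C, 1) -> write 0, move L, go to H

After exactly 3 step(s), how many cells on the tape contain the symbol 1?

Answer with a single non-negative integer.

Answer: 2

Derivation:
Step 1: in state A at pos -1, read 0 -> (A,0)->write 1,move R,goto B. Now: state=B, head=0, tape[-4..1]=011110 (head:     ^)
Step 2: in state B at pos 0, read 1 -> (B,1)->write 0,move L,goto B. Now: state=B, head=-1, tape[-4..1]=011100 (head:    ^)
Step 3: in state B at pos -1, read 1 -> (B,1)->write 0,move L,goto B. Now: state=B, head=-2, tape[-4..1]=011000 (head:   ^)
Cells containing 1 after step 3: {-3, -2} -> 2 cell(s)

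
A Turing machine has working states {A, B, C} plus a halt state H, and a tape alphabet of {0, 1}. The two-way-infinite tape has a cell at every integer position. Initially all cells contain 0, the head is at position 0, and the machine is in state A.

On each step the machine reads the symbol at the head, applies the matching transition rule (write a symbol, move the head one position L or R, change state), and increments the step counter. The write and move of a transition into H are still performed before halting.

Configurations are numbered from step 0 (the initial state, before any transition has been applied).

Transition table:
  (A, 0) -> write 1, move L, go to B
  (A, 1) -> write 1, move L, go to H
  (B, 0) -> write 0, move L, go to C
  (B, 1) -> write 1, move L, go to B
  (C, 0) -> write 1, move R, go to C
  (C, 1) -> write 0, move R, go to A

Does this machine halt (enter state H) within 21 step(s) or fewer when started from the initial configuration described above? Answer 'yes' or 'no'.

Step 1: in state A at pos 0, read 0 -> (A,0)->write 1,move L,goto B. Now: state=B, head=-1, tape[-2..1]=0010 (head:  ^)
Step 2: in state B at pos -1, read 0 -> (B,0)->write 0,move L,goto C. Now: state=C, head=-2, tape[-3..1]=00010 (head:  ^)
Step 3: in state C at pos -2, read 0 -> (C,0)->write 1,move R,goto C. Now: state=C, head=-1, tape[-3..1]=01010 (head:   ^)
Step 4: in state C at pos -1, read 0 -> (C,0)->write 1,move R,goto C. Now: state=C, head=0, tape[-3..1]=01110 (head:    ^)
Step 5: in state C at pos 0, read 1 -> (C,1)->write 0,move R,goto A. Now: state=A, head=1, tape[-3..2]=011000 (head:     ^)
Step 6: in state A at pos 1, read 0 -> (A,0)->write 1,move L,goto B. Now: state=B, head=0, tape[-3..2]=011010 (head:    ^)
Step 7: in state B at pos 0, read 0 -> (B,0)->write 0,move L,goto C. Now: state=C, head=-1, tape[-3..2]=011010 (head:   ^)
Step 8: in state C at pos -1, read 1 -> (C,1)->write 0,move R,goto A. Now: state=A, head=0, tape[-3..2]=010010 (head:    ^)
Step 9: in state A at pos 0, read 0 -> (A,0)->write 1,move L,goto B. Now: state=B, head=-1, tape[-3..2]=010110 (head:   ^)
Step 10: in state B at pos -1, read 0 -> (B,0)->write 0,move L,goto C. Now: state=C, head=-2, tape[-3..2]=010110 (head:  ^)
Step 11: in state C at pos -2, read 1 -> (C,1)->write 0,move R,goto A. Now: state=A, head=-1, tape[-3..2]=000110 (head:   ^)
Step 12: in state A at pos -1, read 0 -> (A,0)->write 1,move L,goto B. Now: state=B, head=-2, tape[-3..2]=001110 (head:  ^)
Step 13: in state B at pos -2, read 0 -> (B,0)->write 0,move L,goto C. Now: state=C, head=-3, tape[-4..2]=0001110 (head:  ^)
Step 14: in state C at pos -3, read 0 -> (C,0)->write 1,move R,goto C. Now: state=C, head=-2, tape[-4..2]=0101110 (head:   ^)
Step 15: in state C at pos -2, read 0 -> (C,0)->write 1,move R,goto C. Now: state=C, head=-1, tape[-4..2]=0111110 (head:    ^)
Step 16: in state C at pos -1, read 1 -> (C,1)->write 0,move R,goto A. Now: state=A, head=0, tape[-4..2]=0110110 (head:     ^)
Step 17: in state A at pos 0, read 1 -> (A,1)->write 1,move L,goto H. Now: state=H, head=-1, tape[-4..2]=0110110 (head:    ^)
State H reached at step 17; 17 <= 21 -> yes

Answer: yes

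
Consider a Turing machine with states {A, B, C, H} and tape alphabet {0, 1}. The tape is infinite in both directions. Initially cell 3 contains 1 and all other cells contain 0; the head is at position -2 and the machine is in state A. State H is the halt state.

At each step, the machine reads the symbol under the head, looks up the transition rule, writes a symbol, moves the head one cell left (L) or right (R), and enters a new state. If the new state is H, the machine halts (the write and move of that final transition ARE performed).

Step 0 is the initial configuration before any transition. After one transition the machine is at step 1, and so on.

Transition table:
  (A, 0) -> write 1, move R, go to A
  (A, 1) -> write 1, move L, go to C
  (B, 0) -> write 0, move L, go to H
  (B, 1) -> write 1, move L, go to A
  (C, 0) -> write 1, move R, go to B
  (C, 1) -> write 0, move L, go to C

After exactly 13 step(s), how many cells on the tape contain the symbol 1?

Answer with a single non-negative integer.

Answer: 2

Derivation:
Step 1: in state A at pos -2, read 0 -> (A,0)->write 1,move R,goto A. Now: state=A, head=-1, tape[-3..4]=01000010 (head:   ^)
Step 2: in state A at pos -1, read 0 -> (A,0)->write 1,move R,goto A. Now: state=A, head=0, tape[-3..4]=01100010 (head:    ^)
Step 3: in state A at pos 0, read 0 -> (A,0)->write 1,move R,goto A. Now: state=A, head=1, tape[-3..4]=01110010 (head:     ^)
Step 4: in state A at pos 1, read 0 -> (A,0)->write 1,move R,goto A. Now: state=A, head=2, tape[-3..4]=01111010 (head:      ^)
Step 5: in state A at pos 2, read 0 -> (A,0)->write 1,move R,goto A. Now: state=A, head=3, tape[-3..4]=01111110 (head:       ^)
Step 6: in state A at pos 3, read 1 -> (A,1)->write 1,move L,goto C. Now: state=C, head=2, tape[-3..4]=01111110 (head:      ^)
Step 7: in state C at pos 2, read 1 -> (C,1)->write 0,move L,goto C. Now: state=C, head=1, tape[-3..4]=01111010 (head:     ^)
Step 8: in state C at pos 1, read 1 -> (C,1)->write 0,move L,goto C. Now: state=C, head=0, tape[-3..4]=01110010 (head:    ^)
Step 9: in state C at pos 0, read 1 -> (C,1)->write 0,move L,goto C. Now: state=C, head=-1, tape[-3..4]=01100010 (head:   ^)
Step 10: in state C at pos -1, read 1 -> (C,1)->write 0,move L,goto C. Now: state=C, head=-2, tape[-3..4]=01000010 (head:  ^)
Step 11: in state C at pos -2, read 1 -> (C,1)->write 0,move L,goto C. Now: state=C, head=-3, tape[-4..4]=000000010 (head:  ^)
Step 12: in state C at pos -3, read 0 -> (C,0)->write 1,move R,goto B. Now: state=B, head=-2, tape[-4..4]=010000010 (head:   ^)
Step 13: in state B at pos -2, read 0 -> (B,0)->write 0,move L,goto H. Now: state=H, head=-3, tape[-4..4]=010000010 (head:  ^)
Cells containing 1 after step 13: {-3, 3} -> 2 cell(s)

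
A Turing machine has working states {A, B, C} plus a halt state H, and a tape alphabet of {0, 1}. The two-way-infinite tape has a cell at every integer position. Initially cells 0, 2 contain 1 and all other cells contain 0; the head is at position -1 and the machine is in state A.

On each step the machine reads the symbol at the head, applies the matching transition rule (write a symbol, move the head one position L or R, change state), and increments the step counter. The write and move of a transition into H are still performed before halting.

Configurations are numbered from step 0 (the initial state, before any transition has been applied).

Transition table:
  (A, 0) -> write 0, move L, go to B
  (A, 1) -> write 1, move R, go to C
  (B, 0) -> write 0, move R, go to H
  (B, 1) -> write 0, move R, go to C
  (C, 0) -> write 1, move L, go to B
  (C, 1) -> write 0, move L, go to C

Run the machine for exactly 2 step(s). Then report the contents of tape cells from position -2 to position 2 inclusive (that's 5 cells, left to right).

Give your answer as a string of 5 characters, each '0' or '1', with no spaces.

Answer: 00101

Derivation:
Step 1: in state A at pos -1, read 0 -> (A,0)->write 0,move L,goto B. Now: state=B, head=-2, tape[-3..3]=0001010 (head:  ^)
Step 2: in state B at pos -2, read 0 -> (B,0)->write 0,move R,goto H. Now: state=H, head=-1, tape[-3..3]=0001010 (head:   ^)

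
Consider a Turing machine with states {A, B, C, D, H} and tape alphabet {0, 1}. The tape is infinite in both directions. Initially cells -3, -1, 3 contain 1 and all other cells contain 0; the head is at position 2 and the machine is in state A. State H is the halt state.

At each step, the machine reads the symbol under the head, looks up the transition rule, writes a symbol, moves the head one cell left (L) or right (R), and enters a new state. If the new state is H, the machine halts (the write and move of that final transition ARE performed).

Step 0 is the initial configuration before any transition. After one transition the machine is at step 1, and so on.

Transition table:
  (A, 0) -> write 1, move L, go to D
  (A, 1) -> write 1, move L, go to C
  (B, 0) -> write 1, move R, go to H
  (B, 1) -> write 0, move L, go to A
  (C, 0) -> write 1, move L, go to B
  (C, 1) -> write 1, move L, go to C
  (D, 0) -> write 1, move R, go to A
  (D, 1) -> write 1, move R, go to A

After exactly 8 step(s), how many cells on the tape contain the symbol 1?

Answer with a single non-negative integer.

Answer: 6

Derivation:
Step 1: in state A at pos 2, read 0 -> (A,0)->write 1,move L,goto D. Now: state=D, head=1, tape[-4..4]=010100110 (head:      ^)
Step 2: in state D at pos 1, read 0 -> (D,0)->write 1,move R,goto A. Now: state=A, head=2, tape[-4..4]=010101110 (head:       ^)
Step 3: in state A at pos 2, read 1 -> (A,1)->write 1,move L,goto C. Now: state=C, head=1, tape[-4..4]=010101110 (head:      ^)
Step 4: in state C at pos 1, read 1 -> (C,1)->write 1,move L,goto C. Now: state=C, head=0, tape[-4..4]=010101110 (head:     ^)
Step 5: in state C at pos 0, read 0 -> (C,0)->write 1,move L,goto B. Now: state=B, head=-1, tape[-4..4]=010111110 (head:    ^)
Step 6: in state B at pos -1, read 1 -> (B,1)->write 0,move L,goto A. Now: state=A, head=-2, tape[-4..4]=010011110 (head:   ^)
Step 7: in state A at pos -2, read 0 -> (A,0)->write 1,move L,goto D. Now: state=D, head=-3, tape[-4..4]=011011110 (head:  ^)
Step 8: in state D at pos -3, read 1 -> (D,1)->write 1,move R,goto A. Now: state=A, head=-2, tape[-4..4]=011011110 (head:   ^)
Cells containing 1 after step 8: {-3, -2, 0, 1, 2, 3} -> 6 cell(s)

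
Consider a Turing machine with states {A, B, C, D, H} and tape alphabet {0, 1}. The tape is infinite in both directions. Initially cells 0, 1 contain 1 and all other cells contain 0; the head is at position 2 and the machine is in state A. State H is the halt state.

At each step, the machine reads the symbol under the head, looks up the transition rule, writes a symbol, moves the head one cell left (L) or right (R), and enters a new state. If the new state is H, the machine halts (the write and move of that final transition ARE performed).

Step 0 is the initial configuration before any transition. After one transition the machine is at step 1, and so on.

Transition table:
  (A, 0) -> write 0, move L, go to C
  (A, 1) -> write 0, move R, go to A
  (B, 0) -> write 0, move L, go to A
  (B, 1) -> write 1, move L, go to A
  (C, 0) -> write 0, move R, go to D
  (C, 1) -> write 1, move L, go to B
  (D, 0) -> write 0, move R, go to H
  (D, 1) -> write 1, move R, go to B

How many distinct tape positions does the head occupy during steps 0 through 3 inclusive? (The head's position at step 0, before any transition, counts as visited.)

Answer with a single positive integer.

Step 1: in state A at pos 2, read 0 -> (A,0)->write 0,move L,goto C. Now: state=C, head=1, tape[-1..3]=01100 (head:   ^)
Step 2: in state C at pos 1, read 1 -> (C,1)->write 1,move L,goto B. Now: state=B, head=0, tape[-1..3]=01100 (head:  ^)
Step 3: in state B at pos 0, read 1 -> (B,1)->write 1,move L,goto A. Now: state=A, head=-1, tape[-2..3]=001100 (head:  ^)
Head positions at steps 0..3: starting at 2, distinct positions visited = {-1, 0, 1, 2} -> 4 position(s)

Answer: 4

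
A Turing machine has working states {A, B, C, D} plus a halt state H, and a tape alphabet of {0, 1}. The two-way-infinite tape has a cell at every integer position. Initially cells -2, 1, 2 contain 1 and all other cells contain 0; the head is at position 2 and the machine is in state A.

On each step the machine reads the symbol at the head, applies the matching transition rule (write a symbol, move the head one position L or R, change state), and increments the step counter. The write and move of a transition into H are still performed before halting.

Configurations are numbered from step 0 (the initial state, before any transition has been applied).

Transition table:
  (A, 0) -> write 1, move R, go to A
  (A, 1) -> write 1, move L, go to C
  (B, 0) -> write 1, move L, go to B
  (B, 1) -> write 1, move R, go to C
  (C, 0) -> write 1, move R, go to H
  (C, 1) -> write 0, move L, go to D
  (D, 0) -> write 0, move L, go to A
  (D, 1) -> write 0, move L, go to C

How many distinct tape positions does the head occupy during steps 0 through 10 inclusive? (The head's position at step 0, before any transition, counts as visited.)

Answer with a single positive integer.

Answer: 5

Derivation:
Step 1: in state A at pos 2, read 1 -> (A,1)->write 1,move L,goto C. Now: state=C, head=1, tape[-3..3]=0100110 (head:     ^)
Step 2: in state C at pos 1, read 1 -> (C,1)->write 0,move L,goto D. Now: state=D, head=0, tape[-3..3]=0100010 (head:    ^)
Step 3: in state D at pos 0, read 0 -> (D,0)->write 0,move L,goto A. Now: state=A, head=-1, tape[-3..3]=0100010 (head:   ^)
Step 4: in state A at pos -1, read 0 -> (A,0)->write 1,move R,goto A. Now: state=A, head=0, tape[-3..3]=0110010 (head:    ^)
Step 5: in state A at pos 0, read 0 -> (A,0)->write 1,move R,goto A. Now: state=A, head=1, tape[-3..3]=0111010 (head:     ^)
Step 6: in state A at pos 1, read 0 -> (A,0)->write 1,move R,goto A. Now: state=A, head=2, tape[-3..3]=0111110 (head:      ^)
Step 7: in state A at pos 2, read 1 -> (A,1)->write 1,move L,goto C. Now: state=C, head=1, tape[-3..3]=0111110 (head:     ^)
Step 8: in state C at pos 1, read 1 -> (C,1)->write 0,move L,goto D. Now: state=D, head=0, tape[-3..3]=0111010 (head:    ^)
Step 9: in state D at pos 0, read 1 -> (D,1)->write 0,move L,goto C. Now: state=C, head=-1, tape[-3..3]=0110010 (head:   ^)
Step 10: in state C at pos -1, read 1 -> (C,1)->write 0,move L,goto D. Now: state=D, head=-2, tape[-3..3]=0100010 (head:  ^)
Head positions at steps 0..10: starting at 2, distinct positions visited = {-2, -1, 0, 1, 2} -> 5 position(s)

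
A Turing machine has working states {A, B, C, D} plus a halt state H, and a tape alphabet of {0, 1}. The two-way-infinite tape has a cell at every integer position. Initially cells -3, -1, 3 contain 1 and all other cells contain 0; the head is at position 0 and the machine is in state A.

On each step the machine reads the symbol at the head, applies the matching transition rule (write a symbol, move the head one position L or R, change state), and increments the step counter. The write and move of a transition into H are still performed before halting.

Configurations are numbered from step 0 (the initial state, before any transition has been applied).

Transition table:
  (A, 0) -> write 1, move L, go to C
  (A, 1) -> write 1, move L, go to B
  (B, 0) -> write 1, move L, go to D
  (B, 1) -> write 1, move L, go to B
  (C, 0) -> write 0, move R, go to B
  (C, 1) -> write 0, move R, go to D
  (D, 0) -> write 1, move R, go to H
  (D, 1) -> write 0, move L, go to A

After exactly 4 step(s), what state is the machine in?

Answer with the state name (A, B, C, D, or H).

Step 1: in state A at pos 0, read 0 -> (A,0)->write 1,move L,goto C. Now: state=C, head=-1, tape[-4..4]=010110010 (head:    ^)
Step 2: in state C at pos -1, read 1 -> (C,1)->write 0,move R,goto D. Now: state=D, head=0, tape[-4..4]=010010010 (head:     ^)
Step 3: in state D at pos 0, read 1 -> (D,1)->write 0,move L,goto A. Now: state=A, head=-1, tape[-4..4]=010000010 (head:    ^)
Step 4: in state A at pos -1, read 0 -> (A,0)->write 1,move L,goto C. Now: state=C, head=-2, tape[-4..4]=010100010 (head:   ^)

Answer: C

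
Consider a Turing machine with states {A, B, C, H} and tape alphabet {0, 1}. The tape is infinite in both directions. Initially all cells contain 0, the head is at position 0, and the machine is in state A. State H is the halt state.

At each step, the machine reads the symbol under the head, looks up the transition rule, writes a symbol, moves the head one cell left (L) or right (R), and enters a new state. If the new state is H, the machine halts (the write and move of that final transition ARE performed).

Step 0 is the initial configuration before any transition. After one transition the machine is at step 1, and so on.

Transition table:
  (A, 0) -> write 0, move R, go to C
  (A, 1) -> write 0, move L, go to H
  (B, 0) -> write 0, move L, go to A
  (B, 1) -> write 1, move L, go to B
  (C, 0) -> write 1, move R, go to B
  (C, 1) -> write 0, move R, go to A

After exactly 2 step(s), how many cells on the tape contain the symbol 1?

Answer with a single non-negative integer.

Answer: 1

Derivation:
Step 1: in state A at pos 0, read 0 -> (A,0)->write 0,move R,goto C. Now: state=C, head=1, tape[-1..2]=0000 (head:   ^)
Step 2: in state C at pos 1, read 0 -> (C,0)->write 1,move R,goto B. Now: state=B, head=2, tape[-1..3]=00100 (head:    ^)
Cells containing 1 after step 2: {1} -> 1 cell(s)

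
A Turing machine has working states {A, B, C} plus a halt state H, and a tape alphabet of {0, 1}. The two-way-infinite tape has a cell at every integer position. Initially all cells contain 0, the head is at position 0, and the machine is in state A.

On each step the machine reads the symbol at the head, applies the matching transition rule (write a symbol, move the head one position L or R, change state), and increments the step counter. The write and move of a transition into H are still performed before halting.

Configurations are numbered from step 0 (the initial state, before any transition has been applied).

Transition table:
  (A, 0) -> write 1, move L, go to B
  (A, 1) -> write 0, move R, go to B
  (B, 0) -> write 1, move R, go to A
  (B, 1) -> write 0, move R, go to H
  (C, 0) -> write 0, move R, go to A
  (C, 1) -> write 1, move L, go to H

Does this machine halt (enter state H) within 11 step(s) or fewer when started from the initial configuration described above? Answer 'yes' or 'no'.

Answer: yes

Derivation:
Step 1: in state A at pos 0, read 0 -> (A,0)->write 1,move L,goto B. Now: state=B, head=-1, tape[-2..1]=0010 (head:  ^)
Step 2: in state B at pos -1, read 0 -> (B,0)->write 1,move R,goto A. Now: state=A, head=0, tape[-2..1]=0110 (head:   ^)
Step 3: in state A at pos 0, read 1 -> (A,1)->write 0,move R,goto B. Now: state=B, head=1, tape[-2..2]=01000 (head:    ^)
Step 4: in state B at pos 1, read 0 -> (B,0)->write 1,move R,goto A. Now: state=A, head=2, tape[-2..3]=010100 (head:     ^)
Step 5: in state A at pos 2, read 0 -> (A,0)->write 1,move L,goto B. Now: state=B, head=1, tape[-2..3]=010110 (head:    ^)
Step 6: in state B at pos 1, read 1 -> (B,1)->write 0,move R,goto H. Now: state=H, head=2, tape[-2..3]=010010 (head:     ^)
State H reached at step 6; 6 <= 11 -> yes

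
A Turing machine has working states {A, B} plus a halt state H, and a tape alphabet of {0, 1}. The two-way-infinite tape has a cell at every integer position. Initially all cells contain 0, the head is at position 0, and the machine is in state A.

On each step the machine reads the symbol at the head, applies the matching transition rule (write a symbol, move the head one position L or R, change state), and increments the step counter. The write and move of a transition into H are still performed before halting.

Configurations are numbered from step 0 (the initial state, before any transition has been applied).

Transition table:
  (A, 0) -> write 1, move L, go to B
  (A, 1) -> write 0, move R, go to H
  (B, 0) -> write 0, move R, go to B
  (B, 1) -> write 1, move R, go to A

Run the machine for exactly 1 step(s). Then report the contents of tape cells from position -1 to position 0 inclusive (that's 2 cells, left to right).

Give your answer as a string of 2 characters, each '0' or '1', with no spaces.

Answer: 01

Derivation:
Step 1: in state A at pos 0, read 0 -> (A,0)->write 1,move L,goto B. Now: state=B, head=-1, tape[-2..1]=0010 (head:  ^)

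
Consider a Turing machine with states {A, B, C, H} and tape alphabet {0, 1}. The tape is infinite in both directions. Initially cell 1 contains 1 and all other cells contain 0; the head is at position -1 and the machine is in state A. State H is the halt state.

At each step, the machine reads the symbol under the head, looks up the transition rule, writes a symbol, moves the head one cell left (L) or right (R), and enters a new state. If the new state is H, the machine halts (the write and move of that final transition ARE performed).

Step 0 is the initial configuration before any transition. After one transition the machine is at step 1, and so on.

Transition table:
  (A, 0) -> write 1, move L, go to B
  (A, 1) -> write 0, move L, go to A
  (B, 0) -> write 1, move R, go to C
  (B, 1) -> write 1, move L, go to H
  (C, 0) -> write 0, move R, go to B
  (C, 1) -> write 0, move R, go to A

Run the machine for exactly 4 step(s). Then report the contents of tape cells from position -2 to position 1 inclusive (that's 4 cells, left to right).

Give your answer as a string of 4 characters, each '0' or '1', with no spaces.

Answer: 1011

Derivation:
Step 1: in state A at pos -1, read 0 -> (A,0)->write 1,move L,goto B. Now: state=B, head=-2, tape[-3..2]=001010 (head:  ^)
Step 2: in state B at pos -2, read 0 -> (B,0)->write 1,move R,goto C. Now: state=C, head=-1, tape[-3..2]=011010 (head:   ^)
Step 3: in state C at pos -1, read 1 -> (C,1)->write 0,move R,goto A. Now: state=A, head=0, tape[-3..2]=010010 (head:    ^)
Step 4: in state A at pos 0, read 0 -> (A,0)->write 1,move L,goto B. Now: state=B, head=-1, tape[-3..2]=010110 (head:   ^)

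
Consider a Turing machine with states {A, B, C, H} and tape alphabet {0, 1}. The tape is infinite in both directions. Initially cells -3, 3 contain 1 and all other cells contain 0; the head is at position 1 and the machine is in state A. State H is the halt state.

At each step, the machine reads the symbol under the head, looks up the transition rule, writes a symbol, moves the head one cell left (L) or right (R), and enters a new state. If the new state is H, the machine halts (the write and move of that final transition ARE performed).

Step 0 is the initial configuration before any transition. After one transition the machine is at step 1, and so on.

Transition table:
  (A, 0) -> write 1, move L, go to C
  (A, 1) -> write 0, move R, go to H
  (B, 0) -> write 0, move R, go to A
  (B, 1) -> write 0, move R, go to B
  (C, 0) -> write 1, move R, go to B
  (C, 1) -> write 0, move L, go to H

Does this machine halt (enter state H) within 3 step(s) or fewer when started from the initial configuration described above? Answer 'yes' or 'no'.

Answer: no

Derivation:
Step 1: in state A at pos 1, read 0 -> (A,0)->write 1,move L,goto C. Now: state=C, head=0, tape[-4..4]=010001010 (head:     ^)
Step 2: in state C at pos 0, read 0 -> (C,0)->write 1,move R,goto B. Now: state=B, head=1, tape[-4..4]=010011010 (head:      ^)
Step 3: in state B at pos 1, read 1 -> (B,1)->write 0,move R,goto B. Now: state=B, head=2, tape[-4..4]=010010010 (head:       ^)
After 3 step(s): state = B (not H) -> not halted within 3 -> no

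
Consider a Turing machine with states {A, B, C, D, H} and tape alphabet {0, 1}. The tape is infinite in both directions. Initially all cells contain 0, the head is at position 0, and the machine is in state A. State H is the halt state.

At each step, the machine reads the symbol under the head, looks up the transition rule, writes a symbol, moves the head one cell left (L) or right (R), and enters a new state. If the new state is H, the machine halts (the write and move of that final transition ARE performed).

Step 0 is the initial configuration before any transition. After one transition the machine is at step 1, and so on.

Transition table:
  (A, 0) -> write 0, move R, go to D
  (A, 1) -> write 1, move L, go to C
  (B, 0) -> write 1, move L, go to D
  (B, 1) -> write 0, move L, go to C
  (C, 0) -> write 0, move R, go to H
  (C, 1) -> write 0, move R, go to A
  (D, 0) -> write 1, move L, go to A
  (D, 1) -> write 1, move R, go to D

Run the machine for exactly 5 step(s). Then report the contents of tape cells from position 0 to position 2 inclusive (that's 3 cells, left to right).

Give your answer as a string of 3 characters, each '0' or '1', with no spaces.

Answer: 011

Derivation:
Step 1: in state A at pos 0, read 0 -> (A,0)->write 0,move R,goto D. Now: state=D, head=1, tape[-1..2]=0000 (head:   ^)
Step 2: in state D at pos 1, read 0 -> (D,0)->write 1,move L,goto A. Now: state=A, head=0, tape[-1..2]=0010 (head:  ^)
Step 3: in state A at pos 0, read 0 -> (A,0)->write 0,move R,goto D. Now: state=D, head=1, tape[-1..2]=0010 (head:   ^)
Step 4: in state D at pos 1, read 1 -> (D,1)->write 1,move R,goto D. Now: state=D, head=2, tape[-1..3]=00100 (head:    ^)
Step 5: in state D at pos 2, read 0 -> (D,0)->write 1,move L,goto A. Now: state=A, head=1, tape[-1..3]=00110 (head:   ^)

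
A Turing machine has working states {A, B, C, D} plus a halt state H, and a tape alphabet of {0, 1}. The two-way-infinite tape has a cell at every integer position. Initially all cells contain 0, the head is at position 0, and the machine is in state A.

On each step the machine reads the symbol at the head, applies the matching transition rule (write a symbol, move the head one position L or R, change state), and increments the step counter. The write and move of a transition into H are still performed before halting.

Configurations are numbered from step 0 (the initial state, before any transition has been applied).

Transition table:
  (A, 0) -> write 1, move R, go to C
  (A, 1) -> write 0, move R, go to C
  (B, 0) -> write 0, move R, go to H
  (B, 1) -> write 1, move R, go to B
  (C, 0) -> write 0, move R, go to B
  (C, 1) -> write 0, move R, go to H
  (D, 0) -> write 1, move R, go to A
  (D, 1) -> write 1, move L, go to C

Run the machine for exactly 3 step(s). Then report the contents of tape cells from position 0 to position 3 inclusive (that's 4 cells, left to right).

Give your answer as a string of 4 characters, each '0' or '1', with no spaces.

Step 1: in state A at pos 0, read 0 -> (A,0)->write 1,move R,goto C. Now: state=C, head=1, tape[-1..2]=0100 (head:   ^)
Step 2: in state C at pos 1, read 0 -> (C,0)->write 0,move R,goto B. Now: state=B, head=2, tape[-1..3]=01000 (head:    ^)
Step 3: in state B at pos 2, read 0 -> (B,0)->write 0,move R,goto H. Now: state=H, head=3, tape[-1..4]=010000 (head:     ^)

Answer: 1000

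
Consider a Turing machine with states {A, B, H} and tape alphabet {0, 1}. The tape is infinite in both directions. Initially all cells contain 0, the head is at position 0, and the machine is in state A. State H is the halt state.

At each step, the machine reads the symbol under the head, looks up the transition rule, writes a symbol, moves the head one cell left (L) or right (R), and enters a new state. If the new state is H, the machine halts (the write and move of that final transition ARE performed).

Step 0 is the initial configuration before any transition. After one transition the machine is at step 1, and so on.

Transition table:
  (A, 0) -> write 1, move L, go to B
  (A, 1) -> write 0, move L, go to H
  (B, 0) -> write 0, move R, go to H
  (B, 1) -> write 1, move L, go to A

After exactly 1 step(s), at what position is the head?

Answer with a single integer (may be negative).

Answer: -1

Derivation:
Step 1: in state A at pos 0, read 0 -> (A,0)->write 1,move L,goto B. Now: state=B, head=-1, tape[-2..1]=0010 (head:  ^)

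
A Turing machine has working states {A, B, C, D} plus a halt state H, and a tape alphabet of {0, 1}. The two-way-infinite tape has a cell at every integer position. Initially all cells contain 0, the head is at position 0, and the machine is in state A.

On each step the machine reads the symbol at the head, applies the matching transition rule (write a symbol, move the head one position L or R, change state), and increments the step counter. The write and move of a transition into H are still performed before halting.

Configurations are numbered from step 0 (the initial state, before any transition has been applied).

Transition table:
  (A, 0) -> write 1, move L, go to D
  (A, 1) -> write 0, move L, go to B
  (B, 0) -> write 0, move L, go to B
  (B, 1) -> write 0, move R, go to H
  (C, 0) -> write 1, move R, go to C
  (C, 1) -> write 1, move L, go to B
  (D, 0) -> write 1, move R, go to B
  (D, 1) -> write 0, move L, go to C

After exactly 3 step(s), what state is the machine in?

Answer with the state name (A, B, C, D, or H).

Answer: H

Derivation:
Step 1: in state A at pos 0, read 0 -> (A,0)->write 1,move L,goto D. Now: state=D, head=-1, tape[-2..1]=0010 (head:  ^)
Step 2: in state D at pos -1, read 0 -> (D,0)->write 1,move R,goto B. Now: state=B, head=0, tape[-2..1]=0110 (head:   ^)
Step 3: in state B at pos 0, read 1 -> (B,1)->write 0,move R,goto H. Now: state=H, head=1, tape[-2..2]=01000 (head:    ^)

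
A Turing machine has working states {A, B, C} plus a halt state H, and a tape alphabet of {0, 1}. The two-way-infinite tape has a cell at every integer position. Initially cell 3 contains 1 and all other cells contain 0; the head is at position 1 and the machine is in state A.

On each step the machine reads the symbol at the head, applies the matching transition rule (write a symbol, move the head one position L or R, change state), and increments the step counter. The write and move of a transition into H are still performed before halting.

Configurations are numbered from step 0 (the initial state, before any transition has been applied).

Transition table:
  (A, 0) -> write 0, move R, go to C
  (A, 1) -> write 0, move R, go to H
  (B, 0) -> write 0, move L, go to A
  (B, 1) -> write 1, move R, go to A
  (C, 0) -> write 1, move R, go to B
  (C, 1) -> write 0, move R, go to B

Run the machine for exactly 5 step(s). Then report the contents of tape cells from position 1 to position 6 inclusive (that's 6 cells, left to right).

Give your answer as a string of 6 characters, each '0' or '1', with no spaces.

Answer: 011010

Derivation:
Step 1: in state A at pos 1, read 0 -> (A,0)->write 0,move R,goto C. Now: state=C, head=2, tape[0..4]=00010 (head:   ^)
Step 2: in state C at pos 2, read 0 -> (C,0)->write 1,move R,goto B. Now: state=B, head=3, tape[0..4]=00110 (head:    ^)
Step 3: in state B at pos 3, read 1 -> (B,1)->write 1,move R,goto A. Now: state=A, head=4, tape[0..5]=001100 (head:     ^)
Step 4: in state A at pos 4, read 0 -> (A,0)->write 0,move R,goto C. Now: state=C, head=5, tape[0..6]=0011000 (head:      ^)
Step 5: in state C at pos 5, read 0 -> (C,0)->write 1,move R,goto B. Now: state=B, head=6, tape[0..7]=00110100 (head:       ^)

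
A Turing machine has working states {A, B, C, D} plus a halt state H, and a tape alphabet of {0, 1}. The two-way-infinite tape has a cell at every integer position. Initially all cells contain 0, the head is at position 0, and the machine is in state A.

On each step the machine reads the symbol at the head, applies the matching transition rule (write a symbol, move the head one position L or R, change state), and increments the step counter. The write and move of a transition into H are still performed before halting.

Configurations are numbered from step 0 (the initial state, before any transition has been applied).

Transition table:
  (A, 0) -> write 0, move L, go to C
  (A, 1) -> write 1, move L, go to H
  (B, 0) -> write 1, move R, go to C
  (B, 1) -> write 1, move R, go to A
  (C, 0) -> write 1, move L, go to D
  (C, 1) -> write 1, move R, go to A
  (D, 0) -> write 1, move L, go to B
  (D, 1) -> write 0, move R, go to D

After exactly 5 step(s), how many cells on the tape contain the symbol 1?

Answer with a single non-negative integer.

Answer: 3

Derivation:
Step 1: in state A at pos 0, read 0 -> (A,0)->write 0,move L,goto C. Now: state=C, head=-1, tape[-2..1]=0000 (head:  ^)
Step 2: in state C at pos -1, read 0 -> (C,0)->write 1,move L,goto D. Now: state=D, head=-2, tape[-3..1]=00100 (head:  ^)
Step 3: in state D at pos -2, read 0 -> (D,0)->write 1,move L,goto B. Now: state=B, head=-3, tape[-4..1]=001100 (head:  ^)
Step 4: in state B at pos -3, read 0 -> (B,0)->write 1,move R,goto C. Now: state=C, head=-2, tape[-4..1]=011100 (head:   ^)
Step 5: in state C at pos -2, read 1 -> (C,1)->write 1,move R,goto A. Now: state=A, head=-1, tape[-4..1]=011100 (head:    ^)
Cells containing 1 after step 5: {-3, -2, -1} -> 3 cell(s)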